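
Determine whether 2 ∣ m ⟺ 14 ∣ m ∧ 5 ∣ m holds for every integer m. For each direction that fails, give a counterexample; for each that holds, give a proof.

(⟹) This fails: take m = 2. Certainly 2 ∣ 2, but 14 ∤ 2.

(⟸) Suppose 14 ∣ m and 5 ∣ m. Any common multiple of 14 and 5 is a multiple of their lcm; here gcd(14, 5) = 1, so lcm(14, 5) = 14·5 = 70, so 70 ∣ m. Since 2 ∣ 70, it follows that 2 ∣ m.

The forward direction fails; the converse holds.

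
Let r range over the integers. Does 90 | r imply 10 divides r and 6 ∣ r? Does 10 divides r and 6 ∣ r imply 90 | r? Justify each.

Only the forward direction holds.

[⇐] This fails: take r = 30. Both 10 ∣ 30 and 6 ∣ 30, yet 30 is not a multiple of 90 (since 30 = 0·90 + 30), so 90 ∤ 30.

[⇒] If 90 ∣ r, write r = 90q. Since 90 = 9·10, r = 10·(9q), so 10 ∣ r; and since 90 = 15·6, r = 6·(15q), so 6 ∣ r.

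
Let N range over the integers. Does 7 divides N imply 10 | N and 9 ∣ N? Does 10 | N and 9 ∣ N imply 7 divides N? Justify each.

[⇒] This fails: take N = 7. Certainly 7 ∣ 7, but 10 ∤ 7.

[⇐] This fails: take N = 90. Both 10 ∣ 90 and 9 ∣ 90, yet 90 is not a multiple of 7 (since 90 = 12·7 + 6), so 7 ∤ 90.

(⇒) fails and (⇐) fails.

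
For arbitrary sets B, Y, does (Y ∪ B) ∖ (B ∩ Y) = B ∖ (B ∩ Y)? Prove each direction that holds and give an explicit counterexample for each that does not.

The sets are not equal: only the reverse inclusion holds.

Forward inclusion. This inclusion fails. Take B = ∅, Y = {1}; then 1 ∈ (Y ∪ B) ∖ (B ∩ Y) but 1 ∉ B ∖ (B ∩ Y).

Reverse inclusion. Let x ∈ B ∖ (B ∩ Y). Then x ∈ B and x ∉ Y, from which x ∈ (Y ∪ B) ∖ (B ∩ Y).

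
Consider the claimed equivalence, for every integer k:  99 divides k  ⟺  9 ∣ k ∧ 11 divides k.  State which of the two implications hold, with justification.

Both directions hold.

(→) If 99 ∣ k, write k = 99q. Since 99 = 11·9, k = 9·(11q), so 9 ∣ k; and since 99 = 9·11, k = 11·(9q), so 11 ∣ k.

(←) Suppose 9 ∣ k and 11 ∣ k. Any common multiple of 9 and 11 is a multiple of their lcm; here gcd(9, 11) = 1, so lcm(9, 11) = 9·11 = 99, so 99 ∣ k.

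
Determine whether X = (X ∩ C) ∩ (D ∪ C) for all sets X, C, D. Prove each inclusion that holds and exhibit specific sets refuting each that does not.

Only the reverse inclusion holds.

(⟹) This inclusion fails. Take X = {1}, C = ∅, D = ∅; then 1 ∈ X but 1 ∉ (X ∩ C) ∩ (D ∪ C).

(⟸) Let x ∈ (X ∩ C) ∩ (D ∪ C). Then either x ∈ X ∩ C and x ∉ D; or x ∈ X ∩ C ∩ D. In each case x ∈ X, so (X ∩ C) ∩ (D ∪ C) ⊆ X.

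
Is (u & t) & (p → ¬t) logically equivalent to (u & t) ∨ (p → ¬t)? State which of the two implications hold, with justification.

Only the forward direction holds.

(⇐) This fails. Under t = F, p = F, u = F, the left side is false but the right side is true.

(⇒) Assume the antecedent. If t is true, the antecedent forces (t = T, p = F, u = T), and (u & t) ∨ (p → ¬t) holds there. If t is false, the antecedent cannot hold. Either way (u & t) ∨ (p → ¬t) holds.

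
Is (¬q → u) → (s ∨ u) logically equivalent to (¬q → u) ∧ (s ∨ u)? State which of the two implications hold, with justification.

The forward direction fails; the converse holds.

Forward direction. This fails. Under q = F, u = F, s = F, the left side is true but the right side is false.

Converse. Assume the antecedent. If u is true, (¬q → u) → (s ∨ u) reduces to true regardless of the other variables. If u is false, the antecedent forces (q = T, u = F, s = T), and (¬q → u) → (s ∨ u) holds there. Either way (¬q → u) → (s ∨ u) holds.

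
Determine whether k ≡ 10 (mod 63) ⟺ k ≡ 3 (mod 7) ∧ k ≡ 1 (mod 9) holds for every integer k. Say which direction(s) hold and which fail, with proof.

Both directions hold.

[⇒] Suppose k ≡ 10 (mod 63); write k = 63j + 10. Since 7 ∣ 63, reducing mod 7 gives k ≡ 10 ≡ 3 (mod 7); since 9 ∣ 63, reducing mod 9 gives k ≡ 10 ≡ 1 (mod 9).

[⇐] Conversely, if k ≡ 3 (mod 7) and k ≡ 1 (mod 9), then by the Chinese remainder theorem k ≡ 10 (mod 63). This is exactly k ≡ 10 (mod 63).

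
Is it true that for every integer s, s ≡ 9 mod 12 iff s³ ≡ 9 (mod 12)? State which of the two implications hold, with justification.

Equivalent; both directions hold.

(→) Suppose s ≡ 9 mod 12. Write s = 12j + 9. Then (12j + 9)³ = 1728j³ + 3888j² + 2916j + 729 = 12(144j³ + 324j² + 243j + 60) + 9, so s³ ≡ 9 (mod 12).

(←) For the converse, argue contrapositively. If s ≢ 9 (mod 12), then s is congruent to one of 0, 1, 2, 3, 4, 5, 6, 7, 8, 10, 11 modulo 12, and these give s³ ≡ 0, 1, 8, 3, 4, 5, 0, 7, 8, 4, 11 respectively — never 9.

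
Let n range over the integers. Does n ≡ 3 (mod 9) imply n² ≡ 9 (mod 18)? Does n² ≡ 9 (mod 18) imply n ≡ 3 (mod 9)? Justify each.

Neither implication holds.

(⟹) This fails: take n = 12. Then 12 ≡ 3 (mod 9), but 12² = 144 ≡ 0 (mod 18), not 9.

(⟸) This fails: take n = 9. Then 9² = 81 ≡ 9 (mod 18), yet 9 ≡ 0 (mod 9), not 3.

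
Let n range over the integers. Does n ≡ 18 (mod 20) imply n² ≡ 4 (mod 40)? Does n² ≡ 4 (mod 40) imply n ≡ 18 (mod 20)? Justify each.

(⟹) Suppose n ≡ 18 (mod 20). Working modulo 40, n ∈ {18, 38}; for each such r, r² ≡ 4 (mod 40).

(⟸) This fails: take n = 2. Then 2² = 4 ≡ 4 (mod 40), yet 2 ≡ 2 (mod 20), not 18.

(⇒) holds; (⇐) fails.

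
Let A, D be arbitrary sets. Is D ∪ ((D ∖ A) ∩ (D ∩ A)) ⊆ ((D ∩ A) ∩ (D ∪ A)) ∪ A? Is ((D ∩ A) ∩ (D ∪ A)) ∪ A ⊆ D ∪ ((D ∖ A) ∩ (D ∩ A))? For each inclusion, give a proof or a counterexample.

Neither inclusion holds.

(⊆) This inclusion fails. Take A = ∅, D = {1}; then 1 ∈ D ∪ ((D ∖ A) ∩ (D ∩ A)) but 1 ∉ ((D ∩ A) ∩ (D ∪ A)) ∪ A.

(⊇) This inclusion fails. Take A = {1}, D = ∅; then 1 ∈ ((D ∩ A) ∩ (D ∪ A)) ∪ A but 1 ∉ D ∪ ((D ∖ A) ∩ (D ∩ A)).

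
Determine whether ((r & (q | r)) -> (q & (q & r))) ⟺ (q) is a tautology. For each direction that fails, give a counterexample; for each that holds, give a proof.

Only the reverse direction holds.

(⇒) This fails. Under r = F, q = F, the left side is true but the right side is false.

(⇐) Assume the antecedent. If r is true, the antecedent forces (r = T, q = T), and (r & (q | r)) -> (q & (q & r)) holds there. If r is false, (r & (q | r)) -> (q & (q & r)) reduces to true regardless of the other variables. Either way (r & (q | r)) -> (q & (q & r)) holds.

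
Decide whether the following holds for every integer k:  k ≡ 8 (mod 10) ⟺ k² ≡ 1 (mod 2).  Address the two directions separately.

(⇒) fails and (⇐) fails.

(⇒) This fails: take k = 8. Then 8 ≡ 8 (mod 10), but 8² = 64 ≡ 0 (mod 2), not 1.

(⇐) This fails: take k = 1. Then 1² = 1 ≡ 1 (mod 2), yet 1 ≡ 1 (mod 10), not 8.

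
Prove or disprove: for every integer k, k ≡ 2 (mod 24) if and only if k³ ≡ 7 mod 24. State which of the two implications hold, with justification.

Neither implication holds.

(⇒) This fails: take k = 2. Then 2 ≡ 2 (mod 24), but 2³ = 8 ≡ 8 (mod 24), not 7.

(⇐) This fails: take k = 7. Then 7³ = 343 ≡ 7 (mod 24), yet 7 ≡ 7 (mod 24), not 2.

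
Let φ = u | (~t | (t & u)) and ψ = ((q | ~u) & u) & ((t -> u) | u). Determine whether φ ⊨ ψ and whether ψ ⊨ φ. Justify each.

(⟹) This fails. Under q = F, t = F, u = F, the left side is true but the right side is false.

(⟸) Assume the antecedent. If q is true, the antecedent forces (q = T, t = F, u = T) or (q = T, t = T, u = T), and u | (~t | (t & u)) holds there. If q is false, the antecedent cannot hold. Either way u | (~t | (t & u)) holds.

Not equivalent: only (⇐) holds.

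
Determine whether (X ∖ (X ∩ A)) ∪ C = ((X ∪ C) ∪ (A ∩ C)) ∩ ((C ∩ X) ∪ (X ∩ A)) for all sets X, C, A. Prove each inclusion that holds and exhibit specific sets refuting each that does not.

Neither inclusion holds.

(⟹) This inclusion fails. Take X = {1}, C = ∅, A = ∅; then 1 ∈ (X ∖ (X ∩ A)) ∪ C but 1 ∉ ((X ∪ C) ∪ (A ∩ C)) ∩ ((C ∩ X) ∪ (X ∩ A)).

(⟸) This inclusion fails. Take X = {1}, C = ∅, A = {1}; then 1 ∈ ((X ∪ C) ∪ (A ∩ C)) ∩ ((C ∩ X) ∪ (X ∩ A)) but 1 ∉ (X ∖ (X ∩ A)) ∪ C.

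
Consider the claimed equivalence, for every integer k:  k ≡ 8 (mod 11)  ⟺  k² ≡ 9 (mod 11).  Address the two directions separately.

Not equivalent: only (⇒) holds.

[⇒] Suppose k ≡ 8 (mod 11). Write k = 11j + 8. Then (11j + 8)² = 121j² + 176j + 64 = 11(11j² + 16j + 5) + 9, so k² ≡ 9 (mod 11).

[⇐] This fails: take k = 3. Then 3² = 9 ≡ 9 (mod 11), yet 3 ≡ 3 (mod 11), not 8.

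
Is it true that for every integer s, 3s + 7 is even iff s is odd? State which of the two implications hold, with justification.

The biconditional holds.

Converse. Suppose s is odd; write s = 2j + 1. Then 3s + 7 = 3·(2j + 1) + 7 = 2·3j + 10, which is even.

Forward direction. Suppose 3s + 7 is even. Since 3 is odd, 3s and s have the same parity, so 3s + 7 ≡ s + 7 (mod 2). As 7 is odd, 3s + 7 is even exactly when s is odd. Thus s is odd.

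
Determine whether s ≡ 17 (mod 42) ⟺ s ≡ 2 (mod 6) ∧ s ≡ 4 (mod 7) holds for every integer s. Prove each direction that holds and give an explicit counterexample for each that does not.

[⇒] This fails: s = 17 gives 17 ≡ 17 (mod 42) but 17 ≡ 5 (mod 6), so the conjunction on the right does not hold.

[⇐] This fails: s = 32 satisfies both congruences on the right (32 ≡ 2 mod 6 and 32 ≡ 4 mod 7) yet 32 ≡ 32 (mod 42), not 17.

Neither direction holds.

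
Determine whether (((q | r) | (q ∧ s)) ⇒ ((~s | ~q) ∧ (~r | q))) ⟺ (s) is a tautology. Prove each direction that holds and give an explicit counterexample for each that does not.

Neither direction holds.

(⇒) This fails. Under s = F, r = F, q = F, the left side is true but the right side is false.

(⇐) This fails. Under s = T, r = T, q = F, the left side is false but the right side is true.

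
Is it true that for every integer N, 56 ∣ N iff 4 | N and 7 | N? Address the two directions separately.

[⇒] If 56 ∣ N, write N = 56q. Since 56 = 14·4, N = 4·(14q), so 4 ∣ N; and since 56 = 8·7, N = 7·(8q), so 7 ∣ N.

[⇐] This fails: take N = 28. Both 4 ∣ 28 and 7 ∣ 28, yet 28 is not a multiple of 56 (since 28 = 0·56 + 28), so 56 ∤ 28.

Only the forward direction holds.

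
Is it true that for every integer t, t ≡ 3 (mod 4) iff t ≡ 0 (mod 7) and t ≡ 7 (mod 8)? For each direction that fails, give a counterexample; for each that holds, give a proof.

(→) This fails: t = 3 gives 3 ≡ 3 (mod 4) but 3 ≡ 3 (mod 7), so the conjunction on the right does not hold.

(←) Conversely, if t ≡ 0 (mod 7) and t ≡ 7 (mod 8), then by the Chinese remainder theorem t ≡ 7 (mod 56). Since 7 ≡ 3 (mod 4) and 4 ∣ 56, we get t ≡ 3 (mod 4).

Not equivalent: only (⇐) holds.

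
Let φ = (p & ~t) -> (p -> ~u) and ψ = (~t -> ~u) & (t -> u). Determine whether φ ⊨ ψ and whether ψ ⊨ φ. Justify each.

Not equivalent: only (⇐) holds.

Converse. Assume the antecedent. If t is true, (p & ~t) -> (p -> ~u) reduces to true regardless of the other variables. If t is false, the antecedent forces (t = F, p = F, u = F) or (t = F, p = T, u = F), and (p & ~t) -> (p -> ~u) holds there. Either way (p & ~t) -> (p -> ~u) holds.

Forward direction. This fails. Under t = T, p = F, u = F, the left side is true but the right side is false.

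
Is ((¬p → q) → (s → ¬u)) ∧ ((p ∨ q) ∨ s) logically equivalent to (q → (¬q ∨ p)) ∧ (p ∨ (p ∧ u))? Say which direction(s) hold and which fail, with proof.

Neither direction holds.

(→) This fails. Under u = F, p = F, s = T, q = F, the left side is true but the right side is false.

(←) This fails. Under u = T, p = T, s = T, q = F, the left side is false but the right side is true.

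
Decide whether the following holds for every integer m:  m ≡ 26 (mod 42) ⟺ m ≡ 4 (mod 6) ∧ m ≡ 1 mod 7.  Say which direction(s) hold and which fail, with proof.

(→) This fails: m = 26 gives 26 ≡ 26 (mod 42) but 26 ≡ 2 (mod 6), so the conjunction on the right does not hold.

(←) This fails: m = 22 satisfies both congruences on the right (22 ≡ 4 mod 6 and 22 ≡ 1 mod 7) yet 22 ≡ 22 (mod 42), not 26.

Both directions fail.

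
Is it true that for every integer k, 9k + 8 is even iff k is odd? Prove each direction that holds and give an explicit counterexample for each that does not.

[⇒] This fails: k = 0 gives 9k + 8 = 8, which is even, but 0 is even, not odd.

[⇐] This also fails: k = 5 is odd, but 9k + 8 = 53 is odd, not even.

(⇒) fails and (⇐) fails.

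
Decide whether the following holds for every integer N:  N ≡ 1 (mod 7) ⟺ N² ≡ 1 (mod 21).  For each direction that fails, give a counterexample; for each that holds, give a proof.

(→) This fails: take N = 15. Then 15 ≡ 1 (mod 7), but 15² = 225 ≡ 15 (mod 21), not 1.

(←) This fails: take N = 13. Then 13² = 169 ≡ 1 (mod 21), yet 13 ≡ 6 (mod 7), not 1.

Neither direction holds.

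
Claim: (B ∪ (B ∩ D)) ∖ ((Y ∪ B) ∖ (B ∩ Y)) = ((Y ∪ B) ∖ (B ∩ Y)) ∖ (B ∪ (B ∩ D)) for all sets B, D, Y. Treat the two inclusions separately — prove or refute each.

(⊆) fails and (⊇) fails.

(⊆) This inclusion fails. Take B = {1}, D = ∅, Y = {1}; then 1 ∈ (B ∪ (B ∩ D)) ∖ ((Y ∪ B) ∖ (B ∩ Y)) but 1 ∉ ((Y ∪ B) ∖ (B ∩ Y)) ∖ (B ∪ (B ∩ D)).

(⊇) This inclusion fails. Take B = ∅, D = ∅, Y = {1}; then 1 ∈ ((Y ∪ B) ∖ (B ∩ Y)) ∖ (B ∪ (B ∩ D)) but 1 ∉ (B ∪ (B ∩ D)) ∖ ((Y ∪ B) ∖ (B ∩ Y)).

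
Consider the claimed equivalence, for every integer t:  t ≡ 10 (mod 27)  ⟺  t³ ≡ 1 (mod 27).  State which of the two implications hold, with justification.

Only the forward direction holds.

[⇒] Suppose t ≡ 10 (mod 27). Write t = 27j + 10. Then (27j + 10)³ = 19683j³ + 21870j² + 8100j + 1000 = 27(729j³ + 810j² + 300j + 37) + 1, so t³ ≡ 1 (mod 27).

[⇐] This fails: take t = 1. Then 1³ = 1 ≡ 1 (mod 27), yet 1 ≡ 1 (mod 27), not 10.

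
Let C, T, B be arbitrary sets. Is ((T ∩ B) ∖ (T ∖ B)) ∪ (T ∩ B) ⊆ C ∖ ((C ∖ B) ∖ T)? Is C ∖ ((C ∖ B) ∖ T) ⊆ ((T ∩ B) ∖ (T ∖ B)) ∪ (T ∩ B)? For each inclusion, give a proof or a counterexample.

(⊆) This inclusion fails. Take C = ∅, T = {1}, B = {1}; then 1 ∈ ((T ∩ B) ∖ (T ∖ B)) ∪ (T ∩ B) but 1 ∉ C ∖ ((C ∖ B) ∖ T).

(⊇) This inclusion fails. Take C = {1}, T = {1}, B = ∅; then 1 ∈ C ∖ ((C ∖ B) ∖ T) but 1 ∉ ((T ∩ B) ∖ (T ∖ B)) ∪ (T ∩ B).

Both inclusions fail.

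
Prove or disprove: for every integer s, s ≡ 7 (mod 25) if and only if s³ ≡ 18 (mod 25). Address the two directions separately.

Equivalent; both directions hold.

(⟹) Suppose s ≡ 7 (mod 25). Write s = 25j + 7. Then (25j + 7)³ = 15625j³ + 13125j² + 3675j + 343 = 25(625j³ + 525j² + 147j + 13) + 18, so s³ ≡ 18 (mod 25).

(⟸) Conversely, suppose s³ ≡ 18 (mod 25). The only residue r in {0, …, 24} with r³ ≡ 18 (mod 25) is r = 7, so s ≡ 7 (mod 25).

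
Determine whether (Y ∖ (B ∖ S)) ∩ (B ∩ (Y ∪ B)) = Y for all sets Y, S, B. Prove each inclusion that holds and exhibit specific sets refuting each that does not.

(⊆) holds; (⊇) fails.

Forward inclusion. Let x ∈ (Y ∖ (B ∖ S)) ∩ (B ∩ (Y ∪ B)). Then x ∈ Y ∩ S ∩ B, from which x ∈ Y.

Reverse inclusion. This inclusion fails. Take Y = {1}, S = ∅, B = ∅; then 1 ∈ Y but 1 ∉ (Y ∖ (B ∖ S)) ∩ (B ∩ (Y ∪ B)).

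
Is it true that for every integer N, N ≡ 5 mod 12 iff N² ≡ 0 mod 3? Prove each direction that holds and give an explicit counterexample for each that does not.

Neither implication holds.

(⟹) This fails: take N = 5. Then 5 ≡ 5 (mod 12), but 5² = 25 ≡ 1 (mod 3), not 0.

(⟸) This fails: take N = 0. Then 0² = 0 ≡ 0 (mod 3), yet 0 ≡ 0 (mod 12), not 5.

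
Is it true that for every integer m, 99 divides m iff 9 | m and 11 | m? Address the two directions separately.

Equivalent; both directions hold.

(→) If 99 ∣ m, write m = 99q. Since 99 = 11·9, m = 9·(11q), so 9 ∣ m; and since 99 = 9·11, m = 11·(9q), so 11 ∣ m.

(←) Suppose 9 ∣ m and 11 ∣ m. Any common multiple of 9 and 11 is a multiple of their lcm; here gcd(9, 11) = 1, so lcm(9, 11) = 9·11 = 99, so 99 ∣ m.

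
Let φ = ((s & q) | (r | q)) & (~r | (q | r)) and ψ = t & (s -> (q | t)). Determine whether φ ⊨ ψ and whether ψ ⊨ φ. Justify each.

Forward direction. This fails. Under t = F, r = T, s = F, q = F, the left side is true but the right side is false.

Converse. This fails. Under t = T, r = F, s = F, q = F, the left side is false but the right side is true.

Both directions fail.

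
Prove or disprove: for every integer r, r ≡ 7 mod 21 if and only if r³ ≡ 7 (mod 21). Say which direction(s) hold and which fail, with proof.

(⟹) Suppose r ≡ 7 mod 21. Write r = 21j + 7. Then (21j + 7)³ = 9261j³ + 9261j² + 3087j + 343 = 21(441j³ + 441j² + 147j + 16) + 7, so r³ ≡ 7 (mod 21).

(⟸) Conversely, suppose r³ ≡ 7 (mod 21). The only residue r in {0, …, 20} with r³ ≡ 7 (mod 21) is r = 7, so r ≡ 7 (mod 21).

Both directions hold; the statement is true.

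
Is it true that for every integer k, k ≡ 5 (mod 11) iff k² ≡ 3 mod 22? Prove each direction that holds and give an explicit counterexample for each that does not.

(⇒) fails and (⇐) fails.

(⇒) This fails: take k = 16. Then 16 ≡ 5 (mod 11), but 16² = 256 ≡ 14 (mod 22), not 3.

(⇐) This fails: take k = 17. Then 17² = 289 ≡ 3 (mod 22), yet 17 ≡ 6 (mod 11), not 5.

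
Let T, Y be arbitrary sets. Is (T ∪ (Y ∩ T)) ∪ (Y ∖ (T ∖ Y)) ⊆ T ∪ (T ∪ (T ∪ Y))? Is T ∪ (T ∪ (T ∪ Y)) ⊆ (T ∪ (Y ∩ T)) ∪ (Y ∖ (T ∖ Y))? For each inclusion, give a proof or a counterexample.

Both inclusions hold; the sets are equal.

Forward inclusion. Let x ∈ (T ∪ (Y ∩ T)) ∪ (Y ∖ (T ∖ Y)). Then either x ∈ T and x ∉ Y; or x ∈ Y and x ∉ T; or x ∈ T ∩ Y. In each case x ∈ T ∪ (T ∪ (T ∪ Y)), so (T ∪ (Y ∩ T)) ∪ (Y ∖ (T ∖ Y)) ⊆ T ∪ (T ∪ (T ∪ Y)).

Reverse inclusion. Let x ∈ T ∪ (T ∪ (T ∪ Y)). Then either x ∈ T and x ∉ Y; or x ∈ Y and x ∉ T; or x ∈ T ∩ Y. In each case x ∈ (T ∪ (Y ∩ T)) ∪ (Y ∖ (T ∖ Y)), so T ∪ (T ∪ (T ∪ Y)) ⊆ (T ∪ (Y ∩ T)) ∪ (Y ∖ (T ∖ Y)).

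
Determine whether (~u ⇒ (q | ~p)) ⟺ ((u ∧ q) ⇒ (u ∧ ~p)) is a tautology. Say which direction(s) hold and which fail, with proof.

(⇒) This fails. Under u = T, p = T, q = T, the left side is true but the right side is false.

(⇐) This fails. Under u = F, p = T, q = F, the left side is false but the right side is true.

Neither direction holds.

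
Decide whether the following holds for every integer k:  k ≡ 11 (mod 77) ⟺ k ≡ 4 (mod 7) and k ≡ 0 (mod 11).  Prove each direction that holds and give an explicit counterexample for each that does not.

The biconditional holds.

(→) Suppose k ≡ 11 (mod 77); write k = 77j + 11. Since 7 ∣ 77, reducing mod 7 gives k ≡ 11 ≡ 4 (mod 7); since 11 ∣ 77, reducing mod 11 gives k ≡ 11 ≡ 0 (mod 11).

(←) Conversely, if k ≡ 4 (mod 7) and k ≡ 0 (mod 11), then by the Chinese remainder theorem k ≡ 11 (mod 77). This is exactly k ≡ 11 (mod 77).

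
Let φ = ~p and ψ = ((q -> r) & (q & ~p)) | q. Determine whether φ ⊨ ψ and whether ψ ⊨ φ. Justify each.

Both directions fail.

(→) This fails. Under r = F, q = F, p = F, the left side is true but the right side is false.

(←) This fails. Under r = F, q = T, p = T, the left side is false but the right side is true.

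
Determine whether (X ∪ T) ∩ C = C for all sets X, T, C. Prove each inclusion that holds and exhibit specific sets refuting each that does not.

(⟹) Let x ∈ (X ∪ T) ∩ C. Then either x ∈ X ∩ C and x ∉ T; or x ∈ T ∩ C and x ∉ X; or x ∈ X ∩ T ∩ C. In each case x ∈ C, so (X ∪ T) ∩ C ⊆ C.

(⟸) This inclusion fails. Take X = ∅, T = ∅, C = {1}; then 1 ∈ C but 1 ∉ (X ∪ T) ∩ C.

Only the forward inclusion holds.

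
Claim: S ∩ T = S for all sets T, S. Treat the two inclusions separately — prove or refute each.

(⊆) Let x ∈ S ∩ T. Then x ∈ T ∩ S, from which x ∈ S.

(⊇) This inclusion fails. Take T = ∅, S = {1}; then 1 ∈ S but 1 ∉ S ∩ T.

Only the forward inclusion holds.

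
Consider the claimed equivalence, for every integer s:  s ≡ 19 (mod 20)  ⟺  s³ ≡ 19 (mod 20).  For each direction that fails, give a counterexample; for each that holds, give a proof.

Both directions hold.

(←) Suppose s³ ≡ 19 (mod 20). The only residue r in {0, …, 19} with r³ ≡ 19 (mod 20) is r = 19, so s ≡ 19 (mod 20).

(→) Suppose s ≡ 19 (mod 20). Write s = 20j + 19. Then (20j + 19)³ = 8000j³ + 22800j² + 21660j + 6859 = 20(400j³ + 1140j² + 1083j + 342) + 19, so s³ ≡ 19 (mod 20).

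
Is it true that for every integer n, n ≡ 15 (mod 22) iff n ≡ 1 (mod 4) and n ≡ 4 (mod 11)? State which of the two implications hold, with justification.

Not equivalent: only (⇐) holds.

(⟸) If n ≡ 1 (mod 4) and n ≡ 4 (mod 11), then by the Chinese remainder theorem n ≡ 37 (mod 44). Since 37 ≡ 15 (mod 22) and 22 ∣ 44, we get n ≡ 15 (mod 22).

(⟹) This fails: n = 15 gives 15 ≡ 15 (mod 22) but 15 ≡ 3 (mod 4), so the conjunction on the right does not hold.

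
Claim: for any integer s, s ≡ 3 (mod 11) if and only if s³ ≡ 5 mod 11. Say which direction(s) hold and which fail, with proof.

[⇒] Suppose s ≡ 3 (mod 11). Write s = 11j + 3. Then (11j + 3)³ = 1331j³ + 1089j² + 297j + 27 = 11(121j³ + 99j² + 27j + 2) + 5, so s³ ≡ 5 (mod 11).

[⇐] Conversely, suppose s³ ≡ 5 (mod 11). The only residue r in {0, …, 10} with r³ ≡ 5 (mod 11) is r = 3, so s ≡ 3 (mod 11).

Equivalent; both directions hold.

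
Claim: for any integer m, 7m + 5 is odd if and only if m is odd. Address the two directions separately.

(⇒) fails and (⇐) fails.

(⇒) This fails: m = 4 gives 7m + 5 = 33, which is odd, but 4 is even, not odd.

(⇐) This also fails: m = 1 is odd, but 7m + 5 = 12 is even, not odd.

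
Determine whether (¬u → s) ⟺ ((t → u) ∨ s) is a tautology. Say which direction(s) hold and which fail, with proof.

Forward direction. Assume the antecedent. If u is true, (t → u) ∨ s reduces to true regardless of the other variables. If u is false, the antecedent forces (u = F, s = T, t = F) or (u = F, s = T, t = T), and (t → u) ∨ s holds there. Either way (t → u) ∨ s holds.

Converse. This fails. Under u = F, s = F, t = F, the left side is false but the right side is true.

Only the forward implication holds.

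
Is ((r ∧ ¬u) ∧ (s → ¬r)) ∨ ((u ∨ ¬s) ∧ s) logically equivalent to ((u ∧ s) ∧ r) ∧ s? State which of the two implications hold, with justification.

(⇒) This fails. Under u = F, r = T, s = F, the left side is true but the right side is false.

(⇐) Assume the antecedent. If u is true, the antecedent forces (u = T, r = T, s = T), and the consequent holds there. If u is false, the antecedent cannot hold. Either way the consequent holds.

Only the reverse direction holds.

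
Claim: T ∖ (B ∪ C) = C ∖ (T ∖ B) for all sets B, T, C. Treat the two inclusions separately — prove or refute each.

(⟹) This inclusion fails. Take B = ∅, T = {1}, C = ∅; then 1 ∈ T ∖ (B ∪ C) but 1 ∉ C ∖ (T ∖ B).

(⟸) This inclusion fails. Take B = ∅, T = ∅, C = {1}; then 1 ∈ C ∖ (T ∖ B) but 1 ∉ T ∖ (B ∪ C).

Both inclusions fail.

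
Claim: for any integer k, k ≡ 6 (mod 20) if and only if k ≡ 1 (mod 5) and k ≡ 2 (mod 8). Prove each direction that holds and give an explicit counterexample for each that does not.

(⇒) This fails: k = 6 gives 6 ≡ 6 (mod 20) but 6 ≡ 6 (mod 8), so the conjunction on the right does not hold.

(⇐) Conversely, if k ≡ 1 (mod 5) and k ≡ 2 (mod 8), then by the Chinese remainder theorem k ≡ 26 (mod 40). Since 26 ≡ 6 (mod 20) and 20 ∣ 40, we get k ≡ 6 (mod 20).

(⇒) fails; (⇐) holds.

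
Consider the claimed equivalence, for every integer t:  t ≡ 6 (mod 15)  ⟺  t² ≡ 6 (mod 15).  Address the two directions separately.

(⇒) Suppose t ≡ 6 (mod 15). Write t = 15j + 6. Then (15j + 6)² = 225j² + 180j + 36 = 15(15j² + 12j + 2) + 6, so t² ≡ 6 (mod 15).

(⇐) This fails: take t = 9. Then 9² = 81 ≡ 6 (mod 15), yet 9 ≡ 9 (mod 15), not 6.

The forward direction holds; the converse fails.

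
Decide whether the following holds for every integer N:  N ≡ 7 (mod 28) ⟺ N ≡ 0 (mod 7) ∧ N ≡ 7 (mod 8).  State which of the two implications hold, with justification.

Not equivalent: only (⇐) holds.

(⇐) If N ≡ 0 (mod 7) and N ≡ 7 (mod 8), then by the Chinese remainder theorem N ≡ 7 (mod 56). Since 7 ≡ 7 (mod 28) and 28 ∣ 56, we get N ≡ 7 (mod 28).

(⇒) This fails: N = 35 gives 35 ≡ 7 (mod 28) but 35 ≡ 3 (mod 8), so the conjunction on the right does not hold.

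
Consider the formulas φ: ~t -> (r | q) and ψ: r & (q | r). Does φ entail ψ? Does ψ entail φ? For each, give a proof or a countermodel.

(⇒) fails; (⇐) holds.

(⇒) This fails. Under q = T, r = F, t = F, the left side is true but the right side is false.

(⇐) Assume the antecedent. If q is true, ~t -> (r | q) reduces to true regardless of the other variables. If q is false, the antecedent forces (q = F, r = T, t = F) or (q = F, r = T, t = T), and ~t -> (r | q) holds there. Either way ~t -> (r | q) holds.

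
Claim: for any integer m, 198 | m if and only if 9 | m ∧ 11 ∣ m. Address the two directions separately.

[⇒] If 198 ∣ m, write m = 198q. Since 198 = 22·9, m = 9·(22q), so 9 ∣ m; and since 198 = 18·11, m = 11·(18q), so 11 ∣ m.

[⇐] This fails: take m = 99. Both 9 ∣ 99 and 11 ∣ 99, yet 99 is not a multiple of 198 (since 99 = 0·198 + 99), so 198 ∤ 99.

Only the forward implication holds.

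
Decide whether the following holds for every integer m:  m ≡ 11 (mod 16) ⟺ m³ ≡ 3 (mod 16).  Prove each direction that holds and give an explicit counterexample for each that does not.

The biconditional holds.

(⟸) Suppose m³ ≡ 3 (mod 16). The only residue r in {0, …, 15} with r³ ≡ 3 (mod 16) is r = 11, so m ≡ 11 (mod 16).

(⟹) Suppose m ≡ 11 (mod 16). Write m = 16j + 11. Then (16j + 11)³ = 4096j³ + 8448j² + 5808j + 1331 = 16(256j³ + 528j² + 363j + 83) + 3, so m³ ≡ 3 (mod 16).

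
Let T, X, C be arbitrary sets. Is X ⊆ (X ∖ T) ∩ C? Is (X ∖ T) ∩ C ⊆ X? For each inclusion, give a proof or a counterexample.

The sets are not equal: only the reverse inclusion holds.

(⟸) Let x ∈ (X ∖ T) ∩ C. Then x ∈ X ∩ C and x ∉ T, from which x ∈ X.

(⟹) This inclusion fails. Take T = ∅, X = {1}, C = ∅; then 1 ∈ X but 1 ∉ (X ∖ T) ∩ C.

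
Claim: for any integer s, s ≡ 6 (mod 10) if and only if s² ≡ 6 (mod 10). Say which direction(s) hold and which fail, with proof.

(⇒) Suppose s ≡ 6 (mod 10). Write s = 10j + 6. Then (10j + 6)² = 100j² + 120j + 36 = 10(10j² + 12j + 3) + 6, so s² ≡ 6 (mod 10).

(⇐) This fails: take s = 4. Then 4² = 16 ≡ 6 (mod 10), yet 4 ≡ 4 (mod 10), not 6.

Only the forward direction holds.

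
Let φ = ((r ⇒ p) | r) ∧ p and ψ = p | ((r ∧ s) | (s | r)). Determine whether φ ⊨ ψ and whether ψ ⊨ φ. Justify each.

The forward direction holds; the converse fails.

(⇐) This fails. Under p = F, s = T, r = F, the left side is false but the right side is true.

(⇒) Assume the antecedent. If p is true, p | ((r ∧ s) | (s | r)) reduces to true regardless of the other variables. If p is false, the antecedent cannot hold. Either way p | ((r ∧ s) | (s | r)) holds.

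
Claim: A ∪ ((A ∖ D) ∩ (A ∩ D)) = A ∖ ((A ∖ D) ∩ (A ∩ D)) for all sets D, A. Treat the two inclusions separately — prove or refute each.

(⊇) Let x ∈ A ∖ ((A ∖ D) ∩ (A ∩ D)). Then either x ∈ A and x ∉ D; or x ∈ D ∩ A. In each case x ∈ A ∪ ((A ∖ D) ∩ (A ∩ D)), so A ∖ ((A ∖ D) ∩ (A ∩ D)) ⊆ A ∪ ((A ∖ D) ∩ (A ∩ D)).

(⊆) Let x ∈ A ∪ ((A ∖ D) ∩ (A ∩ D)). Then either x ∈ A and x ∉ D; or x ∈ D ∩ A. In each case x ∈ A ∖ ((A ∖ D) ∩ (A ∩ D)), so A ∪ ((A ∖ D) ∩ (A ∩ D)) ⊆ A ∖ ((A ∖ D) ∩ (A ∩ D)).

Both inclusions hold; the sets are equal.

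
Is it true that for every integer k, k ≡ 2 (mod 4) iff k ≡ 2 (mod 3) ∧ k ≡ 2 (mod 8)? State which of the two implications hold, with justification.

Not equivalent: only (⇐) holds.

[⇒] This fails: k = 6 gives 6 ≡ 2 (mod 4) but 6 ≡ 0 (mod 3), so the conjunction on the right does not hold.

[⇐] Conversely, if k ≡ 2 (mod 3) and k ≡ 2 (mod 8), then by the Chinese remainder theorem k ≡ 2 (mod 24). Since 2 ≡ 2 (mod 4) and 4 ∣ 24, we get k ≡ 2 (mod 4).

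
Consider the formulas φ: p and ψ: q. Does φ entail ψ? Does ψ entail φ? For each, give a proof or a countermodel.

(→) This fails. Under p = T, q = F, the left side is true but the right side is false.

(←) This fails. Under p = F, q = T, the left side is false but the right side is true.

Both directions fail.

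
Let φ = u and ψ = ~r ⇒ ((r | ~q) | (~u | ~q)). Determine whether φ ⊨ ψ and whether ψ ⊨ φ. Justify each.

(→) This fails. Under u = T, r = F, q = T, the left side is true but the right side is false.

(←) This fails. Under u = F, r = F, q = F, the left side is false but the right side is true.

Neither implication holds.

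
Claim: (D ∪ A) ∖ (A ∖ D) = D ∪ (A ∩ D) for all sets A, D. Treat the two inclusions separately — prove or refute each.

Both inclusions hold.

(⟹) Let x ∈ (D ∪ A) ∖ (A ∖ D). Then either x ∈ D and x ∉ A; or x ∈ A ∩ D. In each case x ∈ D ∪ (A ∩ D), so (D ∪ A) ∖ (A ∖ D) ⊆ D ∪ (A ∩ D).

(⟸) Let x ∈ D ∪ (A ∩ D). Then either x ∈ D and x ∉ A; or x ∈ A ∩ D. In each case x ∈ (D ∪ A) ∖ (A ∖ D), so D ∪ (A ∩ D) ⊆ (D ∪ A) ∖ (A ∖ D).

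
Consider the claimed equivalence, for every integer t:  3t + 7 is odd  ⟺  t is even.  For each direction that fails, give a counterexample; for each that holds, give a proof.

Both directions hold.

[⇒] Suppose 3t + 7 is odd. Since 3 is odd, 3t and t have the same parity, so 3t + 7 ≡ t + 7 (mod 2). As 7 is odd, 3t + 7 is odd exactly when t is even. Thus t is even.

[⇐] Conversely, suppose t is even; write t = 2j. Then 3t + 7 = 3·(2j) + 7 = 2·3j + 7, which is odd.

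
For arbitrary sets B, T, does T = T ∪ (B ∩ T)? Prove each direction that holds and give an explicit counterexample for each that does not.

(⊆) Let x ∈ T. Then either x ∈ T and x ∉ B; or x ∈ B ∩ T. In each case x ∈ T ∪ (B ∩ T), so T ⊆ T ∪ (B ∩ T).

(⊇) Let x ∈ T ∪ (B ∩ T). Then either x ∈ T and x ∉ B; or x ∈ B ∩ T. In each case x ∈ T, so T ∪ (B ∩ T) ⊆ T.

Both inclusions hold.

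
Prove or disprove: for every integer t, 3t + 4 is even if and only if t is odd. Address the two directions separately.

Neither direction holds.

(⟹) This fails: t = 6 gives 3t + 4 = 22, which is even, but 6 is even, not odd.

(⟸) This also fails: t = 3 is odd, but 3t + 4 = 13 is odd, not even.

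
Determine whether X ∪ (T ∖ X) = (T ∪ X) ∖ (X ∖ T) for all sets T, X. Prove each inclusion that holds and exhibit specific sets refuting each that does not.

(⊆) This inclusion fails. Take T = ∅, X = {1}; then 1 ∈ X ∪ (T ∖ X) but 1 ∉ (T ∪ X) ∖ (X ∖ T).

(⊇) Let x ∈ (T ∪ X) ∖ (X ∖ T). Then either x ∈ T and x ∉ X; or x ∈ T ∩ X. In each case x ∈ X ∪ (T ∖ X), so (T ∪ X) ∖ (X ∖ T) ⊆ X ∪ (T ∖ X).

The sets are not equal: only the reverse inclusion holds.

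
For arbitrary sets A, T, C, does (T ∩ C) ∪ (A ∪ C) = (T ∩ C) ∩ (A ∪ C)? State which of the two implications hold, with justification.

Only the reverse inclusion holds.

(⟸) Let x ∈ (T ∩ C) ∩ (A ∪ C). Then either x ∈ T ∩ C and x ∉ A; or x ∈ A ∩ T ∩ C. In each case x ∈ (T ∩ C) ∪ (A ∪ C), so (T ∩ C) ∩ (A ∪ C) ⊆ (T ∩ C) ∪ (A ∪ C).

(⟹) This inclusion fails. Take A = {1}, T = ∅, C = ∅; then 1 ∈ (T ∩ C) ∪ (A ∪ C) but 1 ∉ (T ∩ C) ∩ (A ∪ C).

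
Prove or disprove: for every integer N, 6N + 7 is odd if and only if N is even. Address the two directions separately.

The forward direction fails; the converse holds.

(⇐) Suppose N is even. Since 6 is even, 6N is even for every N, so 6N + 7 has the same parity as 7, which is odd. Hence 6N + 7 is odd.

(⇒) This fails: take N = 5. Then 6N + 7 = 37, which is odd, yet N = 5 is odd, not even.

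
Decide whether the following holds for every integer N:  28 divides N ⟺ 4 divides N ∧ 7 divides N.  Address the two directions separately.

(⟹) If 28 ∣ N, write N = 28q. Since 28 = 7·4, N = 4·(7q), so 4 ∣ N; and since 28 = 4·7, N = 7·(4q), so 7 ∣ N.

(⟸) Suppose 4 ∣ N and 7 ∣ N. Any common multiple of 4 and 7 is a multiple of their lcm; here gcd(4, 7) = 1, so lcm(4, 7) = 4·7 = 28, so 28 ∣ N.

Both implications hold.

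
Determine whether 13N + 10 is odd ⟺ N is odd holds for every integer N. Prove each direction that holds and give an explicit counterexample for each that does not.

Converse. Suppose N is odd; write N = 2j + 1. Then 13N + 10 = 13·(2j + 1) + 10 = 2·13j + 23, which is odd.

Forward direction. Suppose 13N + 10 is odd. Since 13 is odd, 13N and N have the same parity, so 13N + 10 ≡ N + 10 (mod 2). As 10 is even, 13N + 10 is odd exactly when N is odd. Thus N is odd.

Equivalent; both directions hold.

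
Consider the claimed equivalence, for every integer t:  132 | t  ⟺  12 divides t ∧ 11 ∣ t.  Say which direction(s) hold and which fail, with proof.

Both directions hold.

(⇒) If 132 ∣ t, write t = 132q. Since 132 = 11·12, t = 12·(11q), so 12 ∣ t; and since 132 = 12·11, t = 11·(12q), so 11 ∣ t.

(⇐) Suppose 12 ∣ t and 11 ∣ t. Any common multiple of 12 and 11 is a multiple of their lcm; here gcd(12, 11) = 1, so lcm(12, 11) = 12·11 = 132, so 132 ∣ t.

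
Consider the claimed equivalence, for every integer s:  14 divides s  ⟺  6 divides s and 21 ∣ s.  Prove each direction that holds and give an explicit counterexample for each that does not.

[⇒] This fails: take s = 14. Certainly 14 ∣ 14, but 6 ∤ 14.

[⇐] Suppose 6 ∣ s and 21 ∣ s. Any common multiple of 6 and 21 is a multiple of their lcm; here lcm(6, 21) = 6·21/gcd(6, 21) = 126/3 = 42, so 42 ∣ s. Since 14 ∣ 42, it follows that 14 ∣ s.

The forward direction fails; the converse holds.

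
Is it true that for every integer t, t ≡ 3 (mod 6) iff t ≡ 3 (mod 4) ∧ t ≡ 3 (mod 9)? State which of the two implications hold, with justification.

(⟹) This fails: t = 33 gives 33 ≡ 3 (mod 6) but 33 ≡ 1 (mod 4), so the conjunction on the right does not hold.

(⟸) Conversely, if t ≡ 3 (mod 4) and t ≡ 3 (mod 9), then by the Chinese remainder theorem t ≡ 3 (mod 36). Since 3 ≡ 3 (mod 6) and 6 ∣ 36, we get t ≡ 3 (mod 6).

Only the converse holds.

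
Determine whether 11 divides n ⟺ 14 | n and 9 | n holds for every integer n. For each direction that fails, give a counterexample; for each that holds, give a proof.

(→) This fails: take n = 11. Certainly 11 ∣ 11, but 14 ∤ 11.

(←) This fails: take n = 126. Both 14 ∣ 126 and 9 ∣ 126, yet 126 is not a multiple of 11 (since 126 = 11·11 + 5), so 11 ∤ 126.

(⇒) fails and (⇐) fails.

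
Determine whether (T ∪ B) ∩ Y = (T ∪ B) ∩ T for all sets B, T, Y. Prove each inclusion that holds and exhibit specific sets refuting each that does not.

Both inclusions fail.

(⟹) This inclusion fails. Take B = {1}, T = ∅, Y = {1}; then 1 ∈ (T ∪ B) ∩ Y but 1 ∉ (T ∪ B) ∩ T.

(⟸) This inclusion fails. Take B = ∅, T = {1}, Y = ∅; then 1 ∈ (T ∪ B) ∩ T but 1 ∉ (T ∪ B) ∩ Y.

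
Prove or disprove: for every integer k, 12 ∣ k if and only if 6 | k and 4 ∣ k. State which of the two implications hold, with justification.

[⇒] If 12 ∣ k, write k = 12q. Since 12 = 2·6, k = 6·(2q), so 6 ∣ k; and since 12 = 3·4, k = 4·(3q), so 4 ∣ k.

[⇐] Suppose 6 ∣ k and 4 ∣ k. Any common multiple of 6 and 4 is a multiple of their lcm; here lcm(6, 4) = 6·4/gcd(6, 4) = 24/2 = 12, so 12 ∣ k.

The biconditional holds.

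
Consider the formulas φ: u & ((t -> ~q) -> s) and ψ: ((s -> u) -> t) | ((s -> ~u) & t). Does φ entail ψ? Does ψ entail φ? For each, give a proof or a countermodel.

Neither direction holds.

[⇒] This fails. Under t = F, q = F, s = T, u = T, the left side is true but the right side is false.

[⇐] This fails. Under t = T, q = F, s = F, u = F, the left side is false but the right side is true.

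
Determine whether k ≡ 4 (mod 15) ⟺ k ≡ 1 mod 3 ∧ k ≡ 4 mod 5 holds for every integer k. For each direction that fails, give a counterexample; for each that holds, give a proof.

Both directions hold; the statement is true.

(⇒) Suppose k ≡ 4 (mod 15); write k = 15j + 4. Since 3 ∣ 15, reducing mod 3 gives k ≡ 4 ≡ 1 (mod 3); since 5 ∣ 15, reducing mod 5 gives k ≡ 4 (mod 5).

(⇐) Conversely, if k ≡ 1 (mod 3) and k ≡ 4 (mod 5), then by the Chinese remainder theorem k ≡ 4 (mod 15). This is exactly k ≡ 4 (mod 15).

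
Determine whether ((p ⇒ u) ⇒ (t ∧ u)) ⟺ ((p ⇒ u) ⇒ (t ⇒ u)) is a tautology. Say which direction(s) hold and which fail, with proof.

(⇒) holds; (⇐) fails.

Forward direction. Assume the antecedent. If u is true, (p ⇒ u) ⇒ (t ⇒ u) reduces to true regardless of the other variables. If u is false, the antecedent forces (u = F, p = T, t = F) or (u = F, p = T, t = T), and (p ⇒ u) ⇒ (t ⇒ u) holds there. Either way (p ⇒ u) ⇒ (t ⇒ u) holds.

Converse. This fails. Under u = F, p = F, t = F, the left side is false but the right side is true.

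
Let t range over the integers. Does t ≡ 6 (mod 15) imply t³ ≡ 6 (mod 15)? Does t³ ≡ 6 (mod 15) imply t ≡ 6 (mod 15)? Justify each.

Both implications hold.

[⇒] Suppose t ≡ 6 (mod 15). Write t = 15j + 6. Then (15j + 6)³ = 3375j³ + 4050j² + 1620j + 216 = 15(225j³ + 270j² + 108j + 14) + 6, so t³ ≡ 6 (mod 15).

[⇐] Conversely, suppose t³ ≡ 6 (mod 15). The only residue r in {0, …, 14} with r³ ≡ 6 (mod 15) is r = 6, so t ≡ 6 (mod 15).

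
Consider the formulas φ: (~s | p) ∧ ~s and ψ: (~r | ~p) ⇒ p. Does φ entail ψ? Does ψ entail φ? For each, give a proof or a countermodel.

Neither implication holds.

(⟹) This fails. Under r = F, s = F, p = F, the left side is true but the right side is false.

(⟸) This fails. Under r = F, s = T, p = T, the left side is false but the right side is true.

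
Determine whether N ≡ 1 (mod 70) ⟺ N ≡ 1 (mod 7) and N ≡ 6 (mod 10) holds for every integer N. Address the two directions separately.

Neither direction holds.

[⇒] This fails: N = 1 gives 1 ≡ 1 (mod 70) but 1 ≡ 1 (mod 10), so the conjunction on the right does not hold.

[⇐] This fails: N = 36 satisfies both congruences on the right (36 ≡ 1 mod 7 and 36 ≡ 6 mod 10) yet 36 ≡ 36 (mod 70), not 1.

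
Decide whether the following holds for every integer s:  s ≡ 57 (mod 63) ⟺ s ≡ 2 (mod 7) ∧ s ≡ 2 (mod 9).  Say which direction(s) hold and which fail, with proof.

Both directions fail.

[⇒] This fails: s = 57 gives 57 ≡ 57 (mod 63) but 57 ≡ 1 (mod 7), so the conjunction on the right does not hold.

[⇐] This fails: s = 2 satisfies both congruences on the right (2 ≡ 2 mod 7 and 2 ≡ 2 mod 9) yet 2 ≡ 2 (mod 63), not 57.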